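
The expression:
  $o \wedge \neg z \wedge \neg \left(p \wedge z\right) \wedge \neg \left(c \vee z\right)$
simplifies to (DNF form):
$o \wedge \neg c \wedge \neg z$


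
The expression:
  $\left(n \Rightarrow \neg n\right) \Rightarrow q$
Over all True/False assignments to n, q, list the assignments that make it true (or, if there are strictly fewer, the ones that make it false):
is false only for:
  n=False, q=False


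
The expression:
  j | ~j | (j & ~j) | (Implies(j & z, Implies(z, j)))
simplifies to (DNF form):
True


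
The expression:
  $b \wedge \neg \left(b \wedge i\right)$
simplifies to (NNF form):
$b \wedge \neg i$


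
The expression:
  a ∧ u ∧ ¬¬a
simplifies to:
a ∧ u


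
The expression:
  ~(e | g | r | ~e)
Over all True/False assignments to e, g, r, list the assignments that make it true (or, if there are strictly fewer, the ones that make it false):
is never true.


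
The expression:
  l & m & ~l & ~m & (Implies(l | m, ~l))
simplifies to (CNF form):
False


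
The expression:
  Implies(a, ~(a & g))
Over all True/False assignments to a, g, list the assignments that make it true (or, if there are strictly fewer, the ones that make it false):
is false only for:
  a=True, g=True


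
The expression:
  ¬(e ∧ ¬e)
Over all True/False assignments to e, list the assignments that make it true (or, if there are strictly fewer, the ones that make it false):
is always true.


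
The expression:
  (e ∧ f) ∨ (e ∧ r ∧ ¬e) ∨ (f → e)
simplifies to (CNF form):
e ∨ ¬f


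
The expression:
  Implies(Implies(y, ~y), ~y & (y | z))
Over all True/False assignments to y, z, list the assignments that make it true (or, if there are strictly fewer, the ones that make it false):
is false only for:
  y=False, z=False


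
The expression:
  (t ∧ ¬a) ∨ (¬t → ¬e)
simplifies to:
t ∨ ¬e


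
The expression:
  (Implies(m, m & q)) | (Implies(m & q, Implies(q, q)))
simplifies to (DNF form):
True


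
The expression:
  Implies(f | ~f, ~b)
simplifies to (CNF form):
~b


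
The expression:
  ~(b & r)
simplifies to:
~b | ~r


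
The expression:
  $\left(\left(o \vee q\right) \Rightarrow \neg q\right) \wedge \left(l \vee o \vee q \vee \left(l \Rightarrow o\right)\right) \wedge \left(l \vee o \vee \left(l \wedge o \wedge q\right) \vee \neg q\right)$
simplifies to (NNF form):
$\neg q$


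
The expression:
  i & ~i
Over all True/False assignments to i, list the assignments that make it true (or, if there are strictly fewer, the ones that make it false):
is never true.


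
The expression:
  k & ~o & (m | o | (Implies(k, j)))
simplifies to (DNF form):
(j & k & ~o) | (k & m & ~o)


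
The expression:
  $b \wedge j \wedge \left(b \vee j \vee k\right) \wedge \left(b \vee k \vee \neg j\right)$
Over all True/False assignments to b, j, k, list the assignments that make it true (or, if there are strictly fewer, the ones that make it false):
is true only for:
  b=True, j=True, k=False;
  b=True, j=True, k=True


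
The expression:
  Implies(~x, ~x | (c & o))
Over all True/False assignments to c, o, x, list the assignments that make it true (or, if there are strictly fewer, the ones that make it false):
is always true.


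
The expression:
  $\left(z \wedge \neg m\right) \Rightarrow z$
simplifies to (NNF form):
$\text{True}$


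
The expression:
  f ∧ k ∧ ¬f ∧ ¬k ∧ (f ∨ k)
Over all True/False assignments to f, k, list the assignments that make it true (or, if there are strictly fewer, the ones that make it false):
is never true.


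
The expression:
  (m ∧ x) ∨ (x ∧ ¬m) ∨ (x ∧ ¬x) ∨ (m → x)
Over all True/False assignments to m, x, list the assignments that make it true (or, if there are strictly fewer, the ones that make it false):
is false only for:
  m=True, x=False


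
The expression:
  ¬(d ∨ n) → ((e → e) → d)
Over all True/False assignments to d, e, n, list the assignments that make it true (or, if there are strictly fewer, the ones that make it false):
is false only for:
  d=False, e=False, n=False;
  d=False, e=True, n=False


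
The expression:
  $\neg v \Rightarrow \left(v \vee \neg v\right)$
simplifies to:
$\text{True}$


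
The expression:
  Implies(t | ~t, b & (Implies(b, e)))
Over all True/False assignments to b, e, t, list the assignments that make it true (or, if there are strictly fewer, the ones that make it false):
is true only for:
  b=True, e=True, t=False;
  b=True, e=True, t=True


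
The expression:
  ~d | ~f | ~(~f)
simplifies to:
True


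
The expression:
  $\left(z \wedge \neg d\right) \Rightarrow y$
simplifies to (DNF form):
$d \vee y \vee \neg z$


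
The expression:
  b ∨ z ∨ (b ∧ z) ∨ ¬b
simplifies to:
True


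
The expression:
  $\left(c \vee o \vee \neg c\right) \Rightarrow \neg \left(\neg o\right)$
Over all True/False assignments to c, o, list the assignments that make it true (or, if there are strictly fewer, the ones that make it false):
is true only for:
  c=False, o=True;
  c=True, o=True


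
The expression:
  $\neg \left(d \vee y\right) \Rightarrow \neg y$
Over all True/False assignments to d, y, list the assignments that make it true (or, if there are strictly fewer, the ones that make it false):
is always true.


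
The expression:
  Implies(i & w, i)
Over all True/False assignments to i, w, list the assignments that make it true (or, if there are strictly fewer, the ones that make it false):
is always true.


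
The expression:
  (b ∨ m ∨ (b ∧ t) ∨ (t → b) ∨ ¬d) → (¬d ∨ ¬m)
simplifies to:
¬d ∨ ¬m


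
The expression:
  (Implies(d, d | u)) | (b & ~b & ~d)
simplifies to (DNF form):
True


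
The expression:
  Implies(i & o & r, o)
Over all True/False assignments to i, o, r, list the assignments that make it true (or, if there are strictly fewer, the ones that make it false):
is always true.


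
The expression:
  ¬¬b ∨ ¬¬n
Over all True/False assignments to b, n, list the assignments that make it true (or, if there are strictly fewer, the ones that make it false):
is false only for:
  b=False, n=False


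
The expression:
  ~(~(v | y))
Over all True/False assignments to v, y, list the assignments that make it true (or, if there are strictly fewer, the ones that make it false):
is false only for:
  v=False, y=False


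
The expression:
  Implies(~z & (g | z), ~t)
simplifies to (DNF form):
z | ~g | ~t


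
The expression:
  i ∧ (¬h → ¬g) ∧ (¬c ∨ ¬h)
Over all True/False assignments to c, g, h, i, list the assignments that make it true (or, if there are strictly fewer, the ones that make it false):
is true only for:
  c=False, g=False, h=False, i=True;
  c=False, g=False, h=True, i=True;
  c=False, g=True, h=True, i=True;
  c=True, g=False, h=False, i=True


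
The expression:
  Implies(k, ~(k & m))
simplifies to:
~k | ~m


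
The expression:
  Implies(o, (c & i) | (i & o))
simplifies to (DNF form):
i | ~o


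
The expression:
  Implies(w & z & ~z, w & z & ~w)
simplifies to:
True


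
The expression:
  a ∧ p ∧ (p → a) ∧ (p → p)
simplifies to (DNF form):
a ∧ p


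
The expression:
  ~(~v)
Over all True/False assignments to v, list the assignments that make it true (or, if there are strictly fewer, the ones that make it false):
is true only for:
  v=True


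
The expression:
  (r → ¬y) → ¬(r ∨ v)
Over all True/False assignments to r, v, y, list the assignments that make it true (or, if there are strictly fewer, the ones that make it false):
is true only for:
  r=False, v=False, y=False;
  r=False, v=False, y=True;
  r=True, v=False, y=True;
  r=True, v=True, y=True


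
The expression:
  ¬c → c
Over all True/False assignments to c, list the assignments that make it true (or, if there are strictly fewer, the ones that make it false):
is true only for:
  c=True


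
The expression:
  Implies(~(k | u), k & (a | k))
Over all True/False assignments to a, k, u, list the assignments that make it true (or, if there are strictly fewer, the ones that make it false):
is false only for:
  a=False, k=False, u=False;
  a=True, k=False, u=False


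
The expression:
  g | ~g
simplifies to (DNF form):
True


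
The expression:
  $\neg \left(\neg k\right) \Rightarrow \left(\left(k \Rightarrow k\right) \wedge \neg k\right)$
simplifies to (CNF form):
$\neg k$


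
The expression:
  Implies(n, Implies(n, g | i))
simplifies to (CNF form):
g | i | ~n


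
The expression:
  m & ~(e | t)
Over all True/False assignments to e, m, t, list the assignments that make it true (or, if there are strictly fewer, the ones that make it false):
is true only for:
  e=False, m=True, t=False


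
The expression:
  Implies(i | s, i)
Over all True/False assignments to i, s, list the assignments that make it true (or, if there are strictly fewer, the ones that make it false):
is false only for:
  i=False, s=True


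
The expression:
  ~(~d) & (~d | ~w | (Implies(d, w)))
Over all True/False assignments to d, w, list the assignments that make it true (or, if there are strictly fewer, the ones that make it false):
is true only for:
  d=True, w=False;
  d=True, w=True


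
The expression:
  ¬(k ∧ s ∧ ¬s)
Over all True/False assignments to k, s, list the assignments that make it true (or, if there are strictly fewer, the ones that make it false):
is always true.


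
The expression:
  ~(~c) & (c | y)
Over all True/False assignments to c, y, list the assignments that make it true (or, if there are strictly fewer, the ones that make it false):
is true only for:
  c=True, y=False;
  c=True, y=True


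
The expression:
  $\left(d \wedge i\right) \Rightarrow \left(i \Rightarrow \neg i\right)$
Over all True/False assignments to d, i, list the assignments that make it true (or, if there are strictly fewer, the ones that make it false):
is false only for:
  d=True, i=True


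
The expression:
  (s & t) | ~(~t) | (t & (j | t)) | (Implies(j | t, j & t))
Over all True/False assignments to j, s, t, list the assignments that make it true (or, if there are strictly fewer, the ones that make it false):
is false only for:
  j=True, s=False, t=False;
  j=True, s=True, t=False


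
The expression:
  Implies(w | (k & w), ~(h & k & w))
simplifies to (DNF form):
~h | ~k | ~w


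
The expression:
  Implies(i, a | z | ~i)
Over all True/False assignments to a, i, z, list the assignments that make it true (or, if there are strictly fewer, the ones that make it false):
is false only for:
  a=False, i=True, z=False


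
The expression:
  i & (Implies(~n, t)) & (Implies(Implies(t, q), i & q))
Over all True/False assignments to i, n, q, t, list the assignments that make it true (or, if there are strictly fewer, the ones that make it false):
is true only for:
  i=True, n=False, q=False, t=True;
  i=True, n=False, q=True, t=True;
  i=True, n=True, q=False, t=True;
  i=True, n=True, q=True, t=False;
  i=True, n=True, q=True, t=True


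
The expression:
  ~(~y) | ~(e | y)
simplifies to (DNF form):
y | ~e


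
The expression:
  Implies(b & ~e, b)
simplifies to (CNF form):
True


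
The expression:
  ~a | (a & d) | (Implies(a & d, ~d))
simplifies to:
True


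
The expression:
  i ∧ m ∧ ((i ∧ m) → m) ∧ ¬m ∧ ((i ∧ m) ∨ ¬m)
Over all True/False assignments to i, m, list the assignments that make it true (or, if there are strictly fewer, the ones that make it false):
is never true.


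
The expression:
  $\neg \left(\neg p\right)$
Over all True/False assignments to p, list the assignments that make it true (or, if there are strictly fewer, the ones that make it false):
is true only for:
  p=True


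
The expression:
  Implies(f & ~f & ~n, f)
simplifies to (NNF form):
True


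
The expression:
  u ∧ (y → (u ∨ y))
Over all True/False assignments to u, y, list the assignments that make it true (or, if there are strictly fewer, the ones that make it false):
is true only for:
  u=True, y=False;
  u=True, y=True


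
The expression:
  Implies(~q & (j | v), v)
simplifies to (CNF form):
q | v | ~j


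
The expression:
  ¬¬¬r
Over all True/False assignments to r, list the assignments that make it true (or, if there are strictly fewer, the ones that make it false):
is true only for:
  r=False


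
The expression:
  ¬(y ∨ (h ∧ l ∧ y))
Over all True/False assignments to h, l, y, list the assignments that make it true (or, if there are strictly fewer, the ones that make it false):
is true only for:
  h=False, l=False, y=False;
  h=False, l=True, y=False;
  h=True, l=False, y=False;
  h=True, l=True, y=False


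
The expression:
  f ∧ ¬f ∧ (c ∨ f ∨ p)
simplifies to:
False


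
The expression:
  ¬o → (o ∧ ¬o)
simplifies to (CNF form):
o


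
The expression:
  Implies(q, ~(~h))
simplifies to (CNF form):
h | ~q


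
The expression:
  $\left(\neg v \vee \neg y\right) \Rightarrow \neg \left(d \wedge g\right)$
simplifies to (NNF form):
$\left(v \wedge y\right) \vee \neg d \vee \neg g$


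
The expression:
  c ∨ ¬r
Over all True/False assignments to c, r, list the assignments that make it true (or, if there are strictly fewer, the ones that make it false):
is false only for:
  c=False, r=True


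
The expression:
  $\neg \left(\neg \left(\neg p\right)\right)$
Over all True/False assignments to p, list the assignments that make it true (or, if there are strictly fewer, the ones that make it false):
is true only for:
  p=False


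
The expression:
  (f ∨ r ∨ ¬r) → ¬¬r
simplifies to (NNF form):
r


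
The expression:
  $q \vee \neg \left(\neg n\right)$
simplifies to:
$n \vee q$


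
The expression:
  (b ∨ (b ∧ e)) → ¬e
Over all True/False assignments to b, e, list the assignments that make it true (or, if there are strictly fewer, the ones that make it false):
is false only for:
  b=True, e=True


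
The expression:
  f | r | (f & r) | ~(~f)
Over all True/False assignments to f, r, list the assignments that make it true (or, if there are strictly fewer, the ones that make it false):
is false only for:
  f=False, r=False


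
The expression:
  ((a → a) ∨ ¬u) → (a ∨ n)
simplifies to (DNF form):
a ∨ n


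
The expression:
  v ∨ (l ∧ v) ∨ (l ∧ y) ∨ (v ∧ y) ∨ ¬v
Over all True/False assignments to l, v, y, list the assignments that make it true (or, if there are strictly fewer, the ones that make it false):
is always true.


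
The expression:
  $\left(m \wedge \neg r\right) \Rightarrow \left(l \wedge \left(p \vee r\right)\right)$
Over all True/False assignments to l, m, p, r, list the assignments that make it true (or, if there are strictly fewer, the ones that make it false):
is false only for:
  l=False, m=True, p=False, r=False;
  l=False, m=True, p=True, r=False;
  l=True, m=True, p=False, r=False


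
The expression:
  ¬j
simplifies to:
¬j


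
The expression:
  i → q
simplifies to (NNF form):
q ∨ ¬i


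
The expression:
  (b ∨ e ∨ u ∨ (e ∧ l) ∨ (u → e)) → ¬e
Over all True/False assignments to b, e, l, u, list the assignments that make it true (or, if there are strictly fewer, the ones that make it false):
is true only for:
  b=False, e=False, l=False, u=False;
  b=False, e=False, l=False, u=True;
  b=False, e=False, l=True, u=False;
  b=False, e=False, l=True, u=True;
  b=True, e=False, l=False, u=False;
  b=True, e=False, l=False, u=True;
  b=True, e=False, l=True, u=False;
  b=True, e=False, l=True, u=True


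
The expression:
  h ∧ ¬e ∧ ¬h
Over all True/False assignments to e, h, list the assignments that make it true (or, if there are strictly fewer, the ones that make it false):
is never true.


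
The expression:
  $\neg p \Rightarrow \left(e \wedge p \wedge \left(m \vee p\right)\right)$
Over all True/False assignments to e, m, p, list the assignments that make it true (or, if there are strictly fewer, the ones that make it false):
is true only for:
  e=False, m=False, p=True;
  e=False, m=True, p=True;
  e=True, m=False, p=True;
  e=True, m=True, p=True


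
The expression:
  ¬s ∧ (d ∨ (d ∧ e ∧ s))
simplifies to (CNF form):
d ∧ ¬s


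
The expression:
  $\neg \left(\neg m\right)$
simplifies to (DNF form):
$m$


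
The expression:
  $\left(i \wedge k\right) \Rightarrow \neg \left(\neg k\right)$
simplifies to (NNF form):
$\text{True}$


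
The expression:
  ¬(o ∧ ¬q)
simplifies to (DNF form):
q ∨ ¬o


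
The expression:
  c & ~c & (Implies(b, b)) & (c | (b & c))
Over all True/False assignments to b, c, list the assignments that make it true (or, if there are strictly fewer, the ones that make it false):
is never true.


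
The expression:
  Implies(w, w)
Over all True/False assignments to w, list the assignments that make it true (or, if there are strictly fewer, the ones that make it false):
is always true.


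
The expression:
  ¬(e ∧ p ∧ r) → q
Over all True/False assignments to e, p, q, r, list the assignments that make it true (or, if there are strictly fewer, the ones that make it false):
is false only for:
  e=False, p=False, q=False, r=False;
  e=False, p=False, q=False, r=True;
  e=False, p=True, q=False, r=False;
  e=False, p=True, q=False, r=True;
  e=True, p=False, q=False, r=False;
  e=True, p=False, q=False, r=True;
  e=True, p=True, q=False, r=False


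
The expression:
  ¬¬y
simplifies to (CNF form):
y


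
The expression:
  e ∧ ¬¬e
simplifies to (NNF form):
e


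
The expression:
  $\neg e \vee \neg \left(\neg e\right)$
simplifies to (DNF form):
$\text{True}$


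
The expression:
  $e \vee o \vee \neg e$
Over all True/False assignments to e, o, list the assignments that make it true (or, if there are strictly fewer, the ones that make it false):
is always true.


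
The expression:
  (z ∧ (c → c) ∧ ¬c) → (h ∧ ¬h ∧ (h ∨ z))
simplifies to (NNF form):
c ∨ ¬z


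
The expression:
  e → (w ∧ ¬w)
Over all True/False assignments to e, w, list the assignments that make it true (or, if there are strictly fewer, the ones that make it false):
is true only for:
  e=False, w=False;
  e=False, w=True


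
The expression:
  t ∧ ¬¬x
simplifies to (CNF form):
t ∧ x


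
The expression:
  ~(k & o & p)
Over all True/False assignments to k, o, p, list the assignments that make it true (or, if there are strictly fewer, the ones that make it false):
is false only for:
  k=True, o=True, p=True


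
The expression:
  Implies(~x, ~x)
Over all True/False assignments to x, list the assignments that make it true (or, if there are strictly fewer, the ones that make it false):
is always true.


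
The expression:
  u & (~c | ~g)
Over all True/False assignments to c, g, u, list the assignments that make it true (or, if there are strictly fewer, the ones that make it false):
is true only for:
  c=False, g=False, u=True;
  c=False, g=True, u=True;
  c=True, g=False, u=True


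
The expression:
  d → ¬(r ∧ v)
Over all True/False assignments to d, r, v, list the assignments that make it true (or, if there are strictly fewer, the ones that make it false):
is false only for:
  d=True, r=True, v=True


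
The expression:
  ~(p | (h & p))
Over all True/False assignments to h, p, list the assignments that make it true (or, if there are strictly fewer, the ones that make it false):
is true only for:
  h=False, p=False;
  h=True, p=False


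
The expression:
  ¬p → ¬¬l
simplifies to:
l ∨ p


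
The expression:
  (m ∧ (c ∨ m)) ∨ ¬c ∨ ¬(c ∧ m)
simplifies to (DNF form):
True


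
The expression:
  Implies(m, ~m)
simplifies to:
~m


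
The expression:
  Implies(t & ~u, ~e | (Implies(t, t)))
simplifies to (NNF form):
True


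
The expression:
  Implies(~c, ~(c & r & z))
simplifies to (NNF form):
True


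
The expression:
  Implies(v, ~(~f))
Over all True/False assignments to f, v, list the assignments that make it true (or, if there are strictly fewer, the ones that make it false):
is false only for:
  f=False, v=True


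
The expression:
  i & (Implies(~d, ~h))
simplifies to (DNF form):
(d & i) | (i & ~h)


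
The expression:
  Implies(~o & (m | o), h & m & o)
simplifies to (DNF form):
o | ~m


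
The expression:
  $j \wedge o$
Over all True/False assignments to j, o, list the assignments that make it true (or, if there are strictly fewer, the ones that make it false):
is true only for:
  j=True, o=True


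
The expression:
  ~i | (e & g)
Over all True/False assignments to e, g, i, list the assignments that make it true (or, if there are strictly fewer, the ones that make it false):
is false only for:
  e=False, g=False, i=True;
  e=False, g=True, i=True;
  e=True, g=False, i=True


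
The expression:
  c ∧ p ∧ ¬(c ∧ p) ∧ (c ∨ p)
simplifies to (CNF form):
False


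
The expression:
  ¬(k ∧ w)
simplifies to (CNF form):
¬k ∨ ¬w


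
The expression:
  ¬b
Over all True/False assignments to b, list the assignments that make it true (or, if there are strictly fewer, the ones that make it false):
is true only for:
  b=False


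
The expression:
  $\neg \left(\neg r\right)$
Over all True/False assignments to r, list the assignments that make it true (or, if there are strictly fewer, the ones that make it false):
is true only for:
  r=True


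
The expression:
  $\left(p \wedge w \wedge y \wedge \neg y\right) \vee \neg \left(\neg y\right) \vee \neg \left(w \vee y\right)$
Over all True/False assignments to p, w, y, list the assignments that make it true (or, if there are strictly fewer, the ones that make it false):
is false only for:
  p=False, w=True, y=False;
  p=True, w=True, y=False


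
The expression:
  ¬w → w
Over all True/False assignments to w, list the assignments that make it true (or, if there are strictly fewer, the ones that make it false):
is true only for:
  w=True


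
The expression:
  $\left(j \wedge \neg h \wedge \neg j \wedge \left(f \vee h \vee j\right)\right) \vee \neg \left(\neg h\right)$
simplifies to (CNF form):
$h$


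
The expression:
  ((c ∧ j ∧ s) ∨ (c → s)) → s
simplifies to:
c ∨ s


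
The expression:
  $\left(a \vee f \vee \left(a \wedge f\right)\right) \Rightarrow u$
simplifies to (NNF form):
$u \vee \left(\neg a \wedge \neg f\right)$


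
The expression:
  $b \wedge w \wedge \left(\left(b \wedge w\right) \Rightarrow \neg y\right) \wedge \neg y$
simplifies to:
$b \wedge w \wedge \neg y$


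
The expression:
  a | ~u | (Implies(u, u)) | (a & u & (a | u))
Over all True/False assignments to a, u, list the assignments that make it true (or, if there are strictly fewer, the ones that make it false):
is always true.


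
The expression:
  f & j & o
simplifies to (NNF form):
f & j & o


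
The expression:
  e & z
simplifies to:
e & z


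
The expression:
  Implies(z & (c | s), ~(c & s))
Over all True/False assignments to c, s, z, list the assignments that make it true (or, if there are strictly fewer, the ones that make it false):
is false only for:
  c=True, s=True, z=True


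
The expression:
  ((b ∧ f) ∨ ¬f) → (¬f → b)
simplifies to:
b ∨ f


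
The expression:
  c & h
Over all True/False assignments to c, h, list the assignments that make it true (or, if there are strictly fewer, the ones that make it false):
is true only for:
  c=True, h=True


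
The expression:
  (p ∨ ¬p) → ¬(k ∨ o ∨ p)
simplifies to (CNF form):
¬k ∧ ¬o ∧ ¬p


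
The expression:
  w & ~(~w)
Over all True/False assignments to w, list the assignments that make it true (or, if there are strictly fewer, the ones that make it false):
is true only for:
  w=True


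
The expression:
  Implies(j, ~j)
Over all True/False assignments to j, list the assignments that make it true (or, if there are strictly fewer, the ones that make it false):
is true only for:
  j=False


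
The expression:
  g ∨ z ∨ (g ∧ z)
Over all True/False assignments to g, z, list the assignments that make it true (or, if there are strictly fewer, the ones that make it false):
is false only for:
  g=False, z=False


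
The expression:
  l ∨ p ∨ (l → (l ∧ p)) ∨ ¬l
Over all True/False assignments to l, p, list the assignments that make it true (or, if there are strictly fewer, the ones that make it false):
is always true.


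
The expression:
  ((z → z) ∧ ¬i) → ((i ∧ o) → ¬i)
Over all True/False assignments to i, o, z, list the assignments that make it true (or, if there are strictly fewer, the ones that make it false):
is always true.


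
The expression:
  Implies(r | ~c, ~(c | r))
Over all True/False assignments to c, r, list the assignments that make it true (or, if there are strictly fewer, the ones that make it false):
is true only for:
  c=False, r=False;
  c=True, r=False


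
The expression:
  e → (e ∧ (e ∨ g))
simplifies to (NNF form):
True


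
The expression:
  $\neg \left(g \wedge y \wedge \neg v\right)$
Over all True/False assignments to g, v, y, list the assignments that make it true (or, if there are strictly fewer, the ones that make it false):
is false only for:
  g=True, v=False, y=True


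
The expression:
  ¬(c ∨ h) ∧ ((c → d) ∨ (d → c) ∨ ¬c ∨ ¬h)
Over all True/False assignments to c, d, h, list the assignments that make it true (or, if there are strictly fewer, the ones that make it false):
is true only for:
  c=False, d=False, h=False;
  c=False, d=True, h=False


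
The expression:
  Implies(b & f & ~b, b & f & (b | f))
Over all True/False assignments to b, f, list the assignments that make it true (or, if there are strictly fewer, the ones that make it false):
is always true.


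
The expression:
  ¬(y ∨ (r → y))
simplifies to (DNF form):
r ∧ ¬y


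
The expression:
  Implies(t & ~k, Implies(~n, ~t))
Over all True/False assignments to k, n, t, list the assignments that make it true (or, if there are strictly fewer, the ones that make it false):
is false only for:
  k=False, n=False, t=True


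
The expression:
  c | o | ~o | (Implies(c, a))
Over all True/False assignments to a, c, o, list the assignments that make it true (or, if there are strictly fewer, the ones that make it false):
is always true.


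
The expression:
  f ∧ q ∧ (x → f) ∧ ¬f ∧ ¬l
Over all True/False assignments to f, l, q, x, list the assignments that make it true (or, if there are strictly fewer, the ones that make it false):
is never true.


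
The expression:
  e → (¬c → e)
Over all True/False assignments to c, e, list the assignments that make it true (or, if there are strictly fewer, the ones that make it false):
is always true.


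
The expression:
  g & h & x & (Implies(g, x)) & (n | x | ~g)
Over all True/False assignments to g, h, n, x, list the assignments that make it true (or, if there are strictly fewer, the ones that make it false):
is true only for:
  g=True, h=True, n=False, x=True;
  g=True, h=True, n=True, x=True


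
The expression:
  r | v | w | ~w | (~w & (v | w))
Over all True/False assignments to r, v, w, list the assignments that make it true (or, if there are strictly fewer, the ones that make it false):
is always true.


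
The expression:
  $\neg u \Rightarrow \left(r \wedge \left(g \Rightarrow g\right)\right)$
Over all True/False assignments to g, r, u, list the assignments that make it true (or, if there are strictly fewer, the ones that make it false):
is false only for:
  g=False, r=False, u=False;
  g=True, r=False, u=False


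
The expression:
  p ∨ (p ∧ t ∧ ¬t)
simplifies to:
p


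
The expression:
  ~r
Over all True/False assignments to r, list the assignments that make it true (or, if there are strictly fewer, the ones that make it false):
is true only for:
  r=False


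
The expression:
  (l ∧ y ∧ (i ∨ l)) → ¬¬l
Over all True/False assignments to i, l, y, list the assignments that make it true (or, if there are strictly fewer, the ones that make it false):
is always true.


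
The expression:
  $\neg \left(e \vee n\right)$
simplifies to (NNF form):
$\neg e \wedge \neg n$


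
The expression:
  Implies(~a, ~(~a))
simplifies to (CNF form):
a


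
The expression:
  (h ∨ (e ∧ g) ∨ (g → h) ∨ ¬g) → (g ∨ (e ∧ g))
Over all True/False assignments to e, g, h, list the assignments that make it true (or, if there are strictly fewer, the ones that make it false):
is true only for:
  e=False, g=True, h=False;
  e=False, g=True, h=True;
  e=True, g=True, h=False;
  e=True, g=True, h=True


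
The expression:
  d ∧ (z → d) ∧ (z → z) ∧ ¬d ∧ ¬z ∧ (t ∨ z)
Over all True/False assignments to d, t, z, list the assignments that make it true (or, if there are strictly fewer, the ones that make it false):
is never true.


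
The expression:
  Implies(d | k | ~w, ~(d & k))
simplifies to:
~d | ~k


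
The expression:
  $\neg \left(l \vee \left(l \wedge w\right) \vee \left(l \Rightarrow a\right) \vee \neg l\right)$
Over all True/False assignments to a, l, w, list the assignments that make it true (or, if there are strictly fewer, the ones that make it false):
is never true.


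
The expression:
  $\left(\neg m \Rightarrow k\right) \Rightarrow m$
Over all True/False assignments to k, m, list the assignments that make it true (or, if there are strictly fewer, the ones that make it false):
is false only for:
  k=True, m=False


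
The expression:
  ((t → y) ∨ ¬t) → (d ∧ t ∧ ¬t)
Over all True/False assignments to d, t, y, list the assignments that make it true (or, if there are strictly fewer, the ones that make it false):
is true only for:
  d=False, t=True, y=False;
  d=True, t=True, y=False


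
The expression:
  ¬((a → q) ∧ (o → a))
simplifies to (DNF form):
(a ∧ ¬q) ∨ (o ∧ ¬a)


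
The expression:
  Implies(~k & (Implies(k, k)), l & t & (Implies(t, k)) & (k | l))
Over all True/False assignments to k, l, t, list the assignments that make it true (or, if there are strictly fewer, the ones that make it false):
is true only for:
  k=True, l=False, t=False;
  k=True, l=False, t=True;
  k=True, l=True, t=False;
  k=True, l=True, t=True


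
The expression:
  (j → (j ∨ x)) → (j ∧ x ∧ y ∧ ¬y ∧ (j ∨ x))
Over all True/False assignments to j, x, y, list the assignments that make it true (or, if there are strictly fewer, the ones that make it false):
is never true.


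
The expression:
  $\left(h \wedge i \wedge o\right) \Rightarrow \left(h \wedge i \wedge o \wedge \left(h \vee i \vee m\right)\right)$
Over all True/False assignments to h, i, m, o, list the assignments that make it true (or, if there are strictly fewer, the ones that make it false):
is always true.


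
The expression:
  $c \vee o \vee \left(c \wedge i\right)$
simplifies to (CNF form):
$c \vee o$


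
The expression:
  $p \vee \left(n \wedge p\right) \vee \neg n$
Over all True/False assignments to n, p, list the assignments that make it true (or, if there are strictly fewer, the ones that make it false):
is false only for:
  n=True, p=False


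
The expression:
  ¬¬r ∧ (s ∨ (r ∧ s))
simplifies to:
r ∧ s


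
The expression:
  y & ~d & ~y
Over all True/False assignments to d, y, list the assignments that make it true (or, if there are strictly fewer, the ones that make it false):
is never true.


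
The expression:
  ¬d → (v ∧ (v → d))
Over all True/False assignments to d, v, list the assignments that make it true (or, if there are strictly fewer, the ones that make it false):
is true only for:
  d=True, v=False;
  d=True, v=True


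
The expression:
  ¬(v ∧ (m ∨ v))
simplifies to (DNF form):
¬v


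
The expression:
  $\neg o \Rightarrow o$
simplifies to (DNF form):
$o$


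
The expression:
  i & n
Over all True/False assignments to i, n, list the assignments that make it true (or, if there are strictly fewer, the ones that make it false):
is true only for:
  i=True, n=True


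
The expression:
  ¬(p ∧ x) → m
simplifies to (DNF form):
m ∨ (p ∧ x)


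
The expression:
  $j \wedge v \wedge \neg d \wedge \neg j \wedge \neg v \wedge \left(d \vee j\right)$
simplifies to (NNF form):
$\text{False}$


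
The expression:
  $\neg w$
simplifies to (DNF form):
$\neg w$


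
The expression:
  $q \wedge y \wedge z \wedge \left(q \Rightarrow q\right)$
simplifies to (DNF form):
$q \wedge y \wedge z$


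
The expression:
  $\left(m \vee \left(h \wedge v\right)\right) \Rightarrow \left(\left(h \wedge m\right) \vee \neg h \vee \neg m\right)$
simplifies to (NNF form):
$\text{True}$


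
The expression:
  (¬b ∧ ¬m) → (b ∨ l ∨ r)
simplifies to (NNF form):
b ∨ l ∨ m ∨ r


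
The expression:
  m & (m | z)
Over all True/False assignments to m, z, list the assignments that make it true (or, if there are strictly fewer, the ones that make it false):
is true only for:
  m=True, z=False;
  m=True, z=True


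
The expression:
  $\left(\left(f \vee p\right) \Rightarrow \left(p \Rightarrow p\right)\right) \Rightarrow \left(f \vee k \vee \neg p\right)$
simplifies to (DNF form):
$f \vee k \vee \neg p$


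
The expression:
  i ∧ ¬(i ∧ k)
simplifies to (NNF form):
i ∧ ¬k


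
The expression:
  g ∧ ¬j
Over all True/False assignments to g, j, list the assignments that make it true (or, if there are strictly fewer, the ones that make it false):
is true only for:
  g=True, j=False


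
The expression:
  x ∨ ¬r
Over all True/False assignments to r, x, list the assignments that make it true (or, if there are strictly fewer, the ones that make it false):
is false only for:
  r=True, x=False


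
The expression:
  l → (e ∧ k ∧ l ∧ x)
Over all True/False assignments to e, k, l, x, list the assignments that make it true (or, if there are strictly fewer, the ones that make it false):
is false only for:
  e=False, k=False, l=True, x=False;
  e=False, k=False, l=True, x=True;
  e=False, k=True, l=True, x=False;
  e=False, k=True, l=True, x=True;
  e=True, k=False, l=True, x=False;
  e=True, k=False, l=True, x=True;
  e=True, k=True, l=True, x=False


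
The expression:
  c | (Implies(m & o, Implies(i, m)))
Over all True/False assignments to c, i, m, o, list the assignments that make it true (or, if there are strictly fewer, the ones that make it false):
is always true.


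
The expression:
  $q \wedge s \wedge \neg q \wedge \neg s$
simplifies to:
$\text{False}$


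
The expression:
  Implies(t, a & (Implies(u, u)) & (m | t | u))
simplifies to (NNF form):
a | ~t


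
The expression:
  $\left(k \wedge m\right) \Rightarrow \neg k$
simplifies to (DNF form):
$\neg k \vee \neg m$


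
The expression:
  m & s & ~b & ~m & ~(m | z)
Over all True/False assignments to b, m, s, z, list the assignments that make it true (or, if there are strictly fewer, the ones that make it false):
is never true.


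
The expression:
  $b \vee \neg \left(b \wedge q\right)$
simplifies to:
$\text{True}$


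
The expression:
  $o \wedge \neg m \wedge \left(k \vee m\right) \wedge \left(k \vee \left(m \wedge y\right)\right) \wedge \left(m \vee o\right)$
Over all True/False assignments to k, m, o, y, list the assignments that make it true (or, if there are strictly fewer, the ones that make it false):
is true only for:
  k=True, m=False, o=True, y=False;
  k=True, m=False, o=True, y=True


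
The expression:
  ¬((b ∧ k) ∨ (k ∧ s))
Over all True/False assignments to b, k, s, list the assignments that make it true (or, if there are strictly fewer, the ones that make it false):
is false only for:
  b=False, k=True, s=True;
  b=True, k=True, s=False;
  b=True, k=True, s=True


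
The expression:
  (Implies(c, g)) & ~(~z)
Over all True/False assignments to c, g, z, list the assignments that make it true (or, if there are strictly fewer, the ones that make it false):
is true only for:
  c=False, g=False, z=True;
  c=False, g=True, z=True;
  c=True, g=True, z=True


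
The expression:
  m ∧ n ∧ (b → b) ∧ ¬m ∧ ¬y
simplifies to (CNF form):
False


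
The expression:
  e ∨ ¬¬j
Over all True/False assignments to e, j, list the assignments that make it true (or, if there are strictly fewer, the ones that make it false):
is false only for:
  e=False, j=False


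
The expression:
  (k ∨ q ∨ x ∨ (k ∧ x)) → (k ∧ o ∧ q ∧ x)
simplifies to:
(¬k ∧ ¬q ∧ ¬x) ∨ (k ∧ o ∧ q ∧ x)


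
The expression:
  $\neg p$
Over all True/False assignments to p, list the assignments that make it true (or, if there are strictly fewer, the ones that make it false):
is true only for:
  p=False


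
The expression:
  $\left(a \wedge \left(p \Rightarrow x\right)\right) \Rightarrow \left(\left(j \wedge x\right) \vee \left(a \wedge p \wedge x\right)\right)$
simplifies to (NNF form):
$p \vee \left(j \wedge x\right) \vee \neg a$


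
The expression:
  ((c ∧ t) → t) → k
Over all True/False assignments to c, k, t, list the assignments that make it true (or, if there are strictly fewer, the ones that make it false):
is true only for:
  c=False, k=True, t=False;
  c=False, k=True, t=True;
  c=True, k=True, t=False;
  c=True, k=True, t=True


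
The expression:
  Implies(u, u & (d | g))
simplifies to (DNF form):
d | g | ~u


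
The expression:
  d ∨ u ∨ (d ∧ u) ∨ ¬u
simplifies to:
True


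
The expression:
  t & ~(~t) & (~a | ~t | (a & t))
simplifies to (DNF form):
t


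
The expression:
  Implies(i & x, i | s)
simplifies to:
True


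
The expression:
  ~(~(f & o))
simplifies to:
f & o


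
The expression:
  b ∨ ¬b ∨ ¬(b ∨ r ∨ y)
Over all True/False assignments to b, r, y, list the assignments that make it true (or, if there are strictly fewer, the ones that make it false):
is always true.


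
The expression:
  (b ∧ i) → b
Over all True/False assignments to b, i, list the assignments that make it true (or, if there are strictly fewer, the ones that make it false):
is always true.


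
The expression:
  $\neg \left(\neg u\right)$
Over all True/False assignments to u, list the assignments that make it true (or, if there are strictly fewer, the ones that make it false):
is true only for:
  u=True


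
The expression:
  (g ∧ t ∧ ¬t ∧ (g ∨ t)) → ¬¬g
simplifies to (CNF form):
True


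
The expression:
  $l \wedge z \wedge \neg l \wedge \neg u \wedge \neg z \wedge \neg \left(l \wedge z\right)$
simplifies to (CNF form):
$\text{False}$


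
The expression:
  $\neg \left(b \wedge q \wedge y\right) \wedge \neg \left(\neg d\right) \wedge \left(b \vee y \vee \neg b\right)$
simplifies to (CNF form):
$d \wedge \left(\neg b \vee \neg q \vee \neg y\right)$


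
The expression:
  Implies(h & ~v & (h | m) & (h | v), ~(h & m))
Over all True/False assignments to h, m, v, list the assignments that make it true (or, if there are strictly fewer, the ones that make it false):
is false only for:
  h=True, m=True, v=False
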